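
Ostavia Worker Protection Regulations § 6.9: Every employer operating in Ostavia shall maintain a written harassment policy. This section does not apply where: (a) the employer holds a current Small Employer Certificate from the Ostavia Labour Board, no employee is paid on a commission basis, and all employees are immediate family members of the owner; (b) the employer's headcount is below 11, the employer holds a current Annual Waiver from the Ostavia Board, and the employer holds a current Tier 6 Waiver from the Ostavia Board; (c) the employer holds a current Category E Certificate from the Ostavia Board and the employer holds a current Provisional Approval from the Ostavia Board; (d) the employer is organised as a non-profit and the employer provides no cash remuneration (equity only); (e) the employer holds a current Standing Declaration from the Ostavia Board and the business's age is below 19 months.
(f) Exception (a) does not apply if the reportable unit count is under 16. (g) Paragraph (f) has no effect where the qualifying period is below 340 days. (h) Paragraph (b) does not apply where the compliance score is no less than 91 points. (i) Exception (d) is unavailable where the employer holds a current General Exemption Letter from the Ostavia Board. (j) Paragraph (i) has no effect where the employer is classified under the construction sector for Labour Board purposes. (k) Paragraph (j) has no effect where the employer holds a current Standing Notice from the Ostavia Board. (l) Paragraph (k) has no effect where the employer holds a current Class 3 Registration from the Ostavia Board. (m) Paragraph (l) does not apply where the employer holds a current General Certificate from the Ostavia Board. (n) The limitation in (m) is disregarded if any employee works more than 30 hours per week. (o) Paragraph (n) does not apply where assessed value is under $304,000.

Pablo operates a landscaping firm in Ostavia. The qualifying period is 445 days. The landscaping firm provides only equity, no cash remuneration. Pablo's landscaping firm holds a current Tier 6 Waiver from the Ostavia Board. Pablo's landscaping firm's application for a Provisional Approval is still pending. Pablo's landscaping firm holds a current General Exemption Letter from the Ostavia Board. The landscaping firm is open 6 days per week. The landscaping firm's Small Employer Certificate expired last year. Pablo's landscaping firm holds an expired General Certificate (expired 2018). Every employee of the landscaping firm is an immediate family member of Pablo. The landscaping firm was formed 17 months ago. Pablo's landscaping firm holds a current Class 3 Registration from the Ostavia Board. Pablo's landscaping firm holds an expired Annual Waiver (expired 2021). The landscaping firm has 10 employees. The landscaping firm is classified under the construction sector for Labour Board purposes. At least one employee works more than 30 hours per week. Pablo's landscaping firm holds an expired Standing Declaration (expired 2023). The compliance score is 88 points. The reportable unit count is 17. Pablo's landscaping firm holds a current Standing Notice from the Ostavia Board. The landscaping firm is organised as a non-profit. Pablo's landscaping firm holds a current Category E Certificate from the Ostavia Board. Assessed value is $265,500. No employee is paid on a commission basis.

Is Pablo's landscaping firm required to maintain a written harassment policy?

Exception (a) does not apply: the Small Employer Certificate has expired.
Exception (b) fails — the Annual Waiver is not current.
Exception (c) requires that the employer holds a current Provisional Approval from the Ostavia Board; but the Provisional Approval is not current, so (c) is unavailable.
Exception (d): the employer is a non-profit; remuneration is equity-only — every condition holds. Applying paragraphs (i)–(o): (i) operates (a current General Exemption Letter is held), but yields to (j): (j) is triggered — the landscaping firm is classified under the construction sector. (k) applies (a current Standing Notice is held), but yields to (l): (l) operates against (k): a current Class 3 Registration is held. (m) is inapplicable (no current General Certificate is held), so (l) stands. Exception (d) stands.
Exception (e) requires that the employer holds a current Standing Declaration from the Ostavia Board; but no current Standing Declaration is held, so (e) is unavailable.

No — exception (d) applies; Pablo's landscaping firm is not required to maintain a written harassment policy.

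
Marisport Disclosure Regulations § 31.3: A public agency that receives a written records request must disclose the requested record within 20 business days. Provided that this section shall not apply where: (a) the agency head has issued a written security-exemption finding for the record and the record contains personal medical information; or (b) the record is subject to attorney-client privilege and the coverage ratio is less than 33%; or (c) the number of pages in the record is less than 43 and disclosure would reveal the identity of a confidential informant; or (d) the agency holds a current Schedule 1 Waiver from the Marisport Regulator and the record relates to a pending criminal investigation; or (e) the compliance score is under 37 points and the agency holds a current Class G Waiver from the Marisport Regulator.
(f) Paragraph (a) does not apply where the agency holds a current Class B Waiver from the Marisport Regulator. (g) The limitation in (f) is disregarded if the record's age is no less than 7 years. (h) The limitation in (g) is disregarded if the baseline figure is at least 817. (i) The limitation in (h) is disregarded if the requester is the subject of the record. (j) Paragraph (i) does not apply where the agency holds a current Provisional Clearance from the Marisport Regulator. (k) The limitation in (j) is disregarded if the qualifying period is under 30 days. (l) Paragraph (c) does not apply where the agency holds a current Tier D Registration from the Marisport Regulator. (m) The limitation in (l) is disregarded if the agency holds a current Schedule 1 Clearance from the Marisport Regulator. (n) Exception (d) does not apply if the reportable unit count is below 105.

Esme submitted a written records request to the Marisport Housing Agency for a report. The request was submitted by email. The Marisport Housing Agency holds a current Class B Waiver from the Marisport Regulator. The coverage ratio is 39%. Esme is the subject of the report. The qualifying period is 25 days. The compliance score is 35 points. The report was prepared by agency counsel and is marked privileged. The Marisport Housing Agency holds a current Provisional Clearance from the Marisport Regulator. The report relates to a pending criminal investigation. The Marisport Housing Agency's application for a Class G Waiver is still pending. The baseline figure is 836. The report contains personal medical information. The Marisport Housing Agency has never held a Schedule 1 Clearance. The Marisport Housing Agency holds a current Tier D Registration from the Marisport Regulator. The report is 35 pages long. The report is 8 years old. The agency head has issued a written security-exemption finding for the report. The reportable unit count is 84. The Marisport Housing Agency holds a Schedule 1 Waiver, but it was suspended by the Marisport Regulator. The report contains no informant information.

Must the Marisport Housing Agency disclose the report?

No — exception (a) applies; the Marisport Housing Agency is not required to disclose the report.

Exception (a)'s conditions are all satisfied: a written security-exemption finding has been issued; the report contains personal medical information. Applying paragraphs (f)–(k): (f) would limit (a) — a current Class B Waiver is held — but (g) sets (f) aside: (g) is engaged — the record's age is 8 years, meeting the 7 years threshold. (h) would limit (g) — the baseline figure is 836, meeting the 817 threshold — but (i) sets (h) aside: (i) operates against (h): Esme is the subject of the report. (j) would limit (i) — a current Provisional Clearance is held — but (k) sets (j) aside: (k) operates against (j): the qualifying period is 25 days, under the 30 days limit. Exception (a) stands.
Exception (b) does not apply: the coverage ratio is 39%, not less than 33%.
Exception (c) does not apply: the report contains no informant information.
Exception (d) requires that the agency holds a current Schedule 1 Waiver from the Marisport Regulator; but no current Schedule 1 Waiver is held, so (d) is unavailable.
Exception (e) fails — there is no Class G Waiver in force.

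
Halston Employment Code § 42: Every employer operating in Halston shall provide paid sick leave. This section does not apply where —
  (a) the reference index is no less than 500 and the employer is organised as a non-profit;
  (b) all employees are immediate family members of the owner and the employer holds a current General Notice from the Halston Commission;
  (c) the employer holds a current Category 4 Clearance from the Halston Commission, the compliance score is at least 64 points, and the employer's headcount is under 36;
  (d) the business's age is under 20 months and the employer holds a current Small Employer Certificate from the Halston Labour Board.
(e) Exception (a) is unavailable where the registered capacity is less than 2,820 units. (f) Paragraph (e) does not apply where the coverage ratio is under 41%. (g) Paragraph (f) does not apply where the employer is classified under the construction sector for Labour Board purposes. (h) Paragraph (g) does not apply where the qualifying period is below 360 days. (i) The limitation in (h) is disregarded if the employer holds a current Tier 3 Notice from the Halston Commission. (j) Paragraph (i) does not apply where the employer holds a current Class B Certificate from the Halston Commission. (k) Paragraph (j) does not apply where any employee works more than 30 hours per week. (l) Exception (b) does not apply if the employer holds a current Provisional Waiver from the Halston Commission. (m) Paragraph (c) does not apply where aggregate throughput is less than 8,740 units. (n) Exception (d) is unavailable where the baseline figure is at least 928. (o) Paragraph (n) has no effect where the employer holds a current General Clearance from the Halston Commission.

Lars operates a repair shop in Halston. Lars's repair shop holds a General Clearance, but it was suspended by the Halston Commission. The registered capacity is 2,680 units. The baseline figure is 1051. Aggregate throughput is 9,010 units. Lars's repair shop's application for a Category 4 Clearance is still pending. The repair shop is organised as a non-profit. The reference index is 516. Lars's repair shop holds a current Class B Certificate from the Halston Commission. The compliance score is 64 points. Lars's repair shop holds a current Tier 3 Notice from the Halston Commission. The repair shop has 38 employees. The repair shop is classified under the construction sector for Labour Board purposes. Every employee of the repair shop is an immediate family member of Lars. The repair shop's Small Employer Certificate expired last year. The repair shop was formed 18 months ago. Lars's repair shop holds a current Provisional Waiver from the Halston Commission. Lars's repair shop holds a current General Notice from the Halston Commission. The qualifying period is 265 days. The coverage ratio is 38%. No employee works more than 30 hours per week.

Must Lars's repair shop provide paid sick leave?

No — exception (a) applies; Lars's repair shop is not required to provide paid sick leave.

All of (a)'s requirements are met (the reference index is 516, meeting the 500 threshold; the employer is a non-profit). Considering the limiting provisions: (e) would limit (a) — the registered capacity is 2,680 units, less than the 2,820 units limit — but (f) sets (e) aside: (f) applies — the coverage ratio is 38%, under the 41% limit. (g) is engaged (the repair shop is classified under the construction sector), but is itself disapplied by (h): (h) operates against (g): the qualifying period is 265 days, below the 360 days limit. (i) operates (a current Tier 3 Notice is held), but is overridden by (j): (j) operates against (i): a current Class B Certificate is held. (k) is inapplicable (no employee exceeds 30 hours/week), so (j) stands. So (a) applies.
Exception (b) is satisfied on its face — every employee is an immediate family member; a current General Notice is held. However, paragraph (l) must be considered: (l) is triggered — a current Provisional Waiver is held. (b) is therefore removed.
Exception (c) requires that the employer holds a current Category 4 Clearance from the Halston Commission; but the Category 4 Clearance is not current, so (c) is unavailable.
Exception (d) requires that the employer holds a current Small Employer Certificate from the Halston Labour Board; but the Small Employer Certificate has expired, so (d) is unavailable.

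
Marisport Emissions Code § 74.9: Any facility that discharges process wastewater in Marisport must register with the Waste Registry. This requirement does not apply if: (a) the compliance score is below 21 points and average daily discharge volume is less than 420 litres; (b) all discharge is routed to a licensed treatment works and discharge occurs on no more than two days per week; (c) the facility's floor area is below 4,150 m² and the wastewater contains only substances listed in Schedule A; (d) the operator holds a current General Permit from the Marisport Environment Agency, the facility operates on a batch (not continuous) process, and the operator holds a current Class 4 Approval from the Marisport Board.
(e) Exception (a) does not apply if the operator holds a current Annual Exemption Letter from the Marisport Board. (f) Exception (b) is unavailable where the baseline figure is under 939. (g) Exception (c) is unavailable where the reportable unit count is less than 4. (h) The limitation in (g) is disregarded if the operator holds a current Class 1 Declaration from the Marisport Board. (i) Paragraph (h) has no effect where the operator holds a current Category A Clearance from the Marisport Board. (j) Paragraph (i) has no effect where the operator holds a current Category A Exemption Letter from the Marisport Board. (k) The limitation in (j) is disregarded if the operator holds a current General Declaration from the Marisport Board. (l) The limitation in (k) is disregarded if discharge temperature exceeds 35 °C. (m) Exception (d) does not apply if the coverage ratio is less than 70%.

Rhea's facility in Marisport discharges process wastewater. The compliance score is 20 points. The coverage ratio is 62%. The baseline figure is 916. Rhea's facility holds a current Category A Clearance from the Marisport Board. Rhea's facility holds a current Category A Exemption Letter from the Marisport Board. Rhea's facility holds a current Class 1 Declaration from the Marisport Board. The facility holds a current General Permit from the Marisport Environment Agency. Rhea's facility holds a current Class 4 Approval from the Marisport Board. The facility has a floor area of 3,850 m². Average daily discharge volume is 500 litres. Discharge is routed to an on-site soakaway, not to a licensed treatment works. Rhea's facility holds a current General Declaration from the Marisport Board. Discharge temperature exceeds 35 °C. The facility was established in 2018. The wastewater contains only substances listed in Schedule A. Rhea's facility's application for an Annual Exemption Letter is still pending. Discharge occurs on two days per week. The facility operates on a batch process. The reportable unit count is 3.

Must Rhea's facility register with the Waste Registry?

No — exception (c) applies; Rhea's facility is not required to register with the Waste Registry.

Exception (a) fails — average daily discharge volume is 500 litres, not less than 420 litres.
Exception (b) does not apply: discharge is not routed to a licensed treatment works.
All of (c)'s requirements are met (the facility's floor area is 3,850 m², below the 4,150 m² limit; the wastewater is Schedule-A-only). Under paragraphs (g)–(l): (g) would limit (c) — the reportable unit count is 3, less than the 4 limit — but (h) sets (g) aside: (h) operates against (g): a current Class 1 Declaration is held. (i) operates (a current Category A Clearance is held), but yields to (j): (j) is engaged — a current Category A Exemption Letter is held. (k) is engaged (a current General Declaration is held), but is itself disapplied by (l): (l) applies — discharge temperature exceeds 35 °C. So (c) applies.
Exception (d): a current General Permit is held; the facility operates on a batch process; a current Class 4 Approval is held — every condition holds. Turning to paragraph (m): (m) operates against (d): the coverage ratio is 62%, less than the 70% limit. (d) is therefore removed.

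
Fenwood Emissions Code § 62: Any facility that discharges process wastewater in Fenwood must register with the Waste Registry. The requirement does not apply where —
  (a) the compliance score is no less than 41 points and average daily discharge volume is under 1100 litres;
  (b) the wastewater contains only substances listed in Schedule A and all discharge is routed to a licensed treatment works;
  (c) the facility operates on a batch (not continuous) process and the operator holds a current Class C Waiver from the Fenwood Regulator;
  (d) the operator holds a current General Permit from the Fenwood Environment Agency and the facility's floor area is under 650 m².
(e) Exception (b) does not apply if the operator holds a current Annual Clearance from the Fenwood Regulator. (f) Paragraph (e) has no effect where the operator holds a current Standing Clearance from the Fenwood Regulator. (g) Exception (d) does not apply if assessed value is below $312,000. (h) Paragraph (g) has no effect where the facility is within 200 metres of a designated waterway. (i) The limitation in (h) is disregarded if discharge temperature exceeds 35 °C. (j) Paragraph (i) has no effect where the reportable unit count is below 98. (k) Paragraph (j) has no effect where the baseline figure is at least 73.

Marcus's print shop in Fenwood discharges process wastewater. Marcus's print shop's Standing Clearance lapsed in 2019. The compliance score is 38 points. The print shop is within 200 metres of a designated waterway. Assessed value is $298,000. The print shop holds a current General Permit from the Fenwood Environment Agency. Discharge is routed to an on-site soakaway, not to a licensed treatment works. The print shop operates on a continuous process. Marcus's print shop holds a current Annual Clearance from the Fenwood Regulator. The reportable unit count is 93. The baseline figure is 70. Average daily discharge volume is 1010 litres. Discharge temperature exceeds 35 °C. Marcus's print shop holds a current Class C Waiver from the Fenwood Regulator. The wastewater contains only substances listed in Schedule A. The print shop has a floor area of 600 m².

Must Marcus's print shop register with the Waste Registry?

No — exception (d) applies; Marcus's print shop is not required to register with the Waste Registry.

Exception (a) requires that the compliance score is no less than 41 points; but the compliance score is 38 points, short of 41 points, so (a) is unavailable.
Exception (b) does not apply: discharge is not routed to a licensed treatment works.
Exception (c) does not apply: the facility operates on a continuous process.
Exception (d) is satisfied on its face — a current General Permit is held; the facility's floor area is 600 m², under the 650 m² limit. Applying paragraphs (g)–(k): (g) would limit (d) — assessed value is $298,000, below the $312,000 limit — but (h) sets (g) aside: (h) operates — the print shop is within 200 m of a designated waterway. (i) is engaged (discharge temperature exceeds 35 °C), but is displaced by (j): (j) operates against (i): the reportable unit count is 93, below the 98 limit. (k), which would lift (j), is not engaged — the baseline figure is 70, short of 73. Exception (d) stands.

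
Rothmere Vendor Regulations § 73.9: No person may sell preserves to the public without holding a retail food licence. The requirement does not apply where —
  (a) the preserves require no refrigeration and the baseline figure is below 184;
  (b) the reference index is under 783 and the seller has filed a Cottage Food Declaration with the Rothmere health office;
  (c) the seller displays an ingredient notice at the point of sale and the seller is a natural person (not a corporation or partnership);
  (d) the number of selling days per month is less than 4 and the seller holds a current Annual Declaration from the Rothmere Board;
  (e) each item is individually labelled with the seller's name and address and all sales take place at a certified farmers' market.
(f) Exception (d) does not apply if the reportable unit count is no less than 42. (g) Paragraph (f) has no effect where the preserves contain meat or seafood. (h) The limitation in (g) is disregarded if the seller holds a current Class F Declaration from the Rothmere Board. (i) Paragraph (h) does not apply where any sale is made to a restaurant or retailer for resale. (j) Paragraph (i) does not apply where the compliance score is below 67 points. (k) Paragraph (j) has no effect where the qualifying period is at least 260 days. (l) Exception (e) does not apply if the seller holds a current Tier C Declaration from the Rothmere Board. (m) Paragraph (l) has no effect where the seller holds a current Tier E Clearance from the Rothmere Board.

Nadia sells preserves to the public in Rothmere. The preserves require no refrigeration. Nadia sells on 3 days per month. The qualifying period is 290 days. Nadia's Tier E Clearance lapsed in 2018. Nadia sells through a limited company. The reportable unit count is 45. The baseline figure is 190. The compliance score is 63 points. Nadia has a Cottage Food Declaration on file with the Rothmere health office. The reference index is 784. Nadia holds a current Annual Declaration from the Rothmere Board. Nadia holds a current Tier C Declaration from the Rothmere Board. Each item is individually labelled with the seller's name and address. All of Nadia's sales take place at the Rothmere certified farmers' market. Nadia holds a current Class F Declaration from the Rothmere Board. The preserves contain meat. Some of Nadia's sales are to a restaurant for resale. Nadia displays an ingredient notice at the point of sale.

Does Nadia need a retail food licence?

No — exception (d) applies; Nadia is not required to hold a retail food licence.

Exception (a) does not apply: the baseline figure is 190, not below 184.
Exception (b) does not apply: the reference index is 784, not under 783.
Exception (c) requires that the seller is a natural person (not a corporation or partnership); but the seller operates through a limited company, so (c) is unavailable.
Exception (d): the number of selling days per month is 3, less than the 4 limit; a current Annual Declaration is held — every condition holds. Considering the limiting provisions: (f) would limit (d) — the reportable unit count is 45, meeting the 42 threshold — but (g) sets (f) aside: (g) operates against (f): the preserves contain meat. (h) is triggered (a current Class F Declaration is held), but is set aside by (i): (i) operates against (h): some sales are to a restaurant for resale. (j) would limit (i) — the compliance score is 63 points, below the 67 points limit — but (k) sets (j) aside: (k) operates against (j): the qualifying period is 290 days, meeting the 260 days threshold. (d) remains available.
All of (e)'s requirements are met (items are individually labelled; all sales are at a certified farmers' market). But applying paragraphs (l)–(m): (l) operates against (e): a current Tier C Declaration is held. (m), which would lift (l), does not operate here — no current Tier E Clearance is held. (e) is therefore removed.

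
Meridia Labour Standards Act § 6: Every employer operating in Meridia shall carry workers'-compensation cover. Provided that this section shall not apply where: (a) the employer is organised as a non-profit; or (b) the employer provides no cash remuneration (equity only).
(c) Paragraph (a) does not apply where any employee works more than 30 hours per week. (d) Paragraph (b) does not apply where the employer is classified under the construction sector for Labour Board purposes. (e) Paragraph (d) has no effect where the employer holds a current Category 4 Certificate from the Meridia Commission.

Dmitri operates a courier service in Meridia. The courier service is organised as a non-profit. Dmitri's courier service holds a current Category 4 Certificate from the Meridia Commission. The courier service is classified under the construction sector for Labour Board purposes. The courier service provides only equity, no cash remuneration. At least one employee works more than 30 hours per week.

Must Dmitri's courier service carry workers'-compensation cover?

No — exception (b) applies; Dmitri's courier service is not required to carry workers'-compensation cover.

Exception (a) is satisfied on its face — the employer is a non-profit. However, paragraph (c) must be considered: (c) operates — at least one employee exceeds 30 hours/week. So (a) is unavailable.
All of (b)'s requirements are met (remuneration is equity-only). Considering the limiting provisions: (d) would limit (b) — the courier service is classified under the construction sector — but (e) sets (d) aside: (e) operates against (d): a current Category 4 Certificate is held. (b) remains available.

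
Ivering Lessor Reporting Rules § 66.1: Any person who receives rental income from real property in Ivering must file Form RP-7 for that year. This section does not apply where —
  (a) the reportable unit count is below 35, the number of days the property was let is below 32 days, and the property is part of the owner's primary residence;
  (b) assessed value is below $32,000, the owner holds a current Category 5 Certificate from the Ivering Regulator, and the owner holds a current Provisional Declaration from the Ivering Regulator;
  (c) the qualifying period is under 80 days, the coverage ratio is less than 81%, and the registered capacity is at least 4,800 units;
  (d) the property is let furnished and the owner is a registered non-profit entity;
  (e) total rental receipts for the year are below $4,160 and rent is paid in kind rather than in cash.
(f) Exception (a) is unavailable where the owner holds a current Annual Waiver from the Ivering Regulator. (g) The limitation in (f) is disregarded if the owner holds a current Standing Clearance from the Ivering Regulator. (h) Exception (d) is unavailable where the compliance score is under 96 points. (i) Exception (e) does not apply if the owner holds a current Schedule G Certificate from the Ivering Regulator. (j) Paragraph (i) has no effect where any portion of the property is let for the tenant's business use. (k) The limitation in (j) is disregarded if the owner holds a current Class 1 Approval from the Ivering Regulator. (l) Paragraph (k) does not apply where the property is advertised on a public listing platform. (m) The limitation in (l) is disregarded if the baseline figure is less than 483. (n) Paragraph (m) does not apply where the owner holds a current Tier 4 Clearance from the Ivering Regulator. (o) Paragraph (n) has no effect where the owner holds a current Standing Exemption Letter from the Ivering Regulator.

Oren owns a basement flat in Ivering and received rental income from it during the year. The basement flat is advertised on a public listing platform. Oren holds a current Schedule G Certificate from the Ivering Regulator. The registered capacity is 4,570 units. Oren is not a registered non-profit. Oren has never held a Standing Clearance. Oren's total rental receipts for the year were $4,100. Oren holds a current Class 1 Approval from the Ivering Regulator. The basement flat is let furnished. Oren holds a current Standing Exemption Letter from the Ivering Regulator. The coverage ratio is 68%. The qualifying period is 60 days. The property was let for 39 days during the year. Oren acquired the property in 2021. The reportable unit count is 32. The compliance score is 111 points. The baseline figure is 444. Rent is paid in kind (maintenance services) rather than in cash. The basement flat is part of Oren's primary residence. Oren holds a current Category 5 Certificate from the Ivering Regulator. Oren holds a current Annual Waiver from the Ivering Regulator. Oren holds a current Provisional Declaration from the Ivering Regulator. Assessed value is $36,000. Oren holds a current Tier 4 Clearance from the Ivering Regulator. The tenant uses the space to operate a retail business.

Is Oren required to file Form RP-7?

Exception (a) does not apply: the number of days the property was let is 39 days, not below 32 days.
Exception (b) fails — assessed value is $36,000, not below $32,000.
Exception (c) requires that the registered capacity is at least 4,800 units; but the registered capacity is 4,570 units, short of 4,800 units, so (c) is unavailable.
Exception (d) fails — Oren is not a registered non-profit.
Exception (e)'s conditions are all satisfied: total rental receipts for the year are $4,100, below the $4,160 limit; rent is paid in kind. But: (i) operates against (e): a current Schedule G Certificate is held. (j) applies (the space is let for business use), but is set aside by (k): (k) applies — a current Class 1 Approval is held. (l) operates (the property is publicly advertised), but yields to (m): (m) applies — the baseline figure is 444, less than the 483 limit. (n) would limit (m) — a current Tier 4 Clearance is held — but (o) sets (n) aside: (o) operates against (n): a current Standing Exemption Letter is held. So (e) is unavailable.
No exception applies. The general rule governs.

Yes — Oren must file Form RP-7.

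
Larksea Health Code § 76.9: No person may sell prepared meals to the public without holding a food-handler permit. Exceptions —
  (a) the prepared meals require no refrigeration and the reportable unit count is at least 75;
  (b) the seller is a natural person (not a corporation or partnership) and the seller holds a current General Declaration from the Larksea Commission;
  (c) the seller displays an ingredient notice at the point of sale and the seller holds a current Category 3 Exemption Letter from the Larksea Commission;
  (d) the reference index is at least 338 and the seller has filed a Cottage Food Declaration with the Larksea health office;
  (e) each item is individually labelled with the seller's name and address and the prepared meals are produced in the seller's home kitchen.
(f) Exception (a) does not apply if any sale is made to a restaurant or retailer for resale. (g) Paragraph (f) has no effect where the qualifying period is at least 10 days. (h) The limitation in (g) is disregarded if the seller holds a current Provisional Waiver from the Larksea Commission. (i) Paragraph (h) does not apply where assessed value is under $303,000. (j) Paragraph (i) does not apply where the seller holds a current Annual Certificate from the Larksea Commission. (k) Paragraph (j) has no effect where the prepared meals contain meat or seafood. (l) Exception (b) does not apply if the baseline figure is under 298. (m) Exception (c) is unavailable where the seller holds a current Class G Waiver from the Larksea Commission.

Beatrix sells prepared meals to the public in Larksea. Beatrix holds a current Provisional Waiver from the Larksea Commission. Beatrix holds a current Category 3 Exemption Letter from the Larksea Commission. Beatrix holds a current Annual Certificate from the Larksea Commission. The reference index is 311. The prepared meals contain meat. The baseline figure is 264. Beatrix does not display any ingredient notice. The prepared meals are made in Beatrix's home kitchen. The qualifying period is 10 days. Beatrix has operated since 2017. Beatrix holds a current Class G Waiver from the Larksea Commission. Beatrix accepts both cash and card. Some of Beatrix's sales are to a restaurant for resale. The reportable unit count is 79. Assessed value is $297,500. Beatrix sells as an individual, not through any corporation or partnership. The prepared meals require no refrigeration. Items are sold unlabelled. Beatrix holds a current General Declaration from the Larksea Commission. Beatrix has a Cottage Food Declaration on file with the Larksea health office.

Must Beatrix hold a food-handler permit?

Exception (a)'s conditions are all satisfied: the prepared meals are shelf-stable; the reportable unit count is 79, meeting the 75 threshold. Considering the limiting provisions: (f) is triggered (some sales are to a restaurant for resale), but is set aside by (g): (g) operates against (f): the qualifying period is 10 days, meeting the 10 days threshold. (h) is triggered (a current Provisional Waiver is held), but is overridden by (i): (i) operates against (h): assessed value is $297,500, under the $303,000 limit. (j) would limit (i) — a current Annual Certificate is held — but (k) sets (j) aside: (k) is engaged — the prepared meals contain meat. Exception (a) stands.
All of (b)'s requirements are met (the seller is a natural person; a current General Declaration is held). However, paragraph (l) must be considered: (l) operates against (b): the baseline figure is 264, under the 298 limit. Exception (b) does not apply.
Exception (c) fails — no ingredient notice is displayed.
Exception (d) does not apply: the reference index is 311, short of 338.
Exception (e) does not apply: items are sold unlabelled.

No — exception (a) applies; Beatrix is not required to hold a food-handler permit.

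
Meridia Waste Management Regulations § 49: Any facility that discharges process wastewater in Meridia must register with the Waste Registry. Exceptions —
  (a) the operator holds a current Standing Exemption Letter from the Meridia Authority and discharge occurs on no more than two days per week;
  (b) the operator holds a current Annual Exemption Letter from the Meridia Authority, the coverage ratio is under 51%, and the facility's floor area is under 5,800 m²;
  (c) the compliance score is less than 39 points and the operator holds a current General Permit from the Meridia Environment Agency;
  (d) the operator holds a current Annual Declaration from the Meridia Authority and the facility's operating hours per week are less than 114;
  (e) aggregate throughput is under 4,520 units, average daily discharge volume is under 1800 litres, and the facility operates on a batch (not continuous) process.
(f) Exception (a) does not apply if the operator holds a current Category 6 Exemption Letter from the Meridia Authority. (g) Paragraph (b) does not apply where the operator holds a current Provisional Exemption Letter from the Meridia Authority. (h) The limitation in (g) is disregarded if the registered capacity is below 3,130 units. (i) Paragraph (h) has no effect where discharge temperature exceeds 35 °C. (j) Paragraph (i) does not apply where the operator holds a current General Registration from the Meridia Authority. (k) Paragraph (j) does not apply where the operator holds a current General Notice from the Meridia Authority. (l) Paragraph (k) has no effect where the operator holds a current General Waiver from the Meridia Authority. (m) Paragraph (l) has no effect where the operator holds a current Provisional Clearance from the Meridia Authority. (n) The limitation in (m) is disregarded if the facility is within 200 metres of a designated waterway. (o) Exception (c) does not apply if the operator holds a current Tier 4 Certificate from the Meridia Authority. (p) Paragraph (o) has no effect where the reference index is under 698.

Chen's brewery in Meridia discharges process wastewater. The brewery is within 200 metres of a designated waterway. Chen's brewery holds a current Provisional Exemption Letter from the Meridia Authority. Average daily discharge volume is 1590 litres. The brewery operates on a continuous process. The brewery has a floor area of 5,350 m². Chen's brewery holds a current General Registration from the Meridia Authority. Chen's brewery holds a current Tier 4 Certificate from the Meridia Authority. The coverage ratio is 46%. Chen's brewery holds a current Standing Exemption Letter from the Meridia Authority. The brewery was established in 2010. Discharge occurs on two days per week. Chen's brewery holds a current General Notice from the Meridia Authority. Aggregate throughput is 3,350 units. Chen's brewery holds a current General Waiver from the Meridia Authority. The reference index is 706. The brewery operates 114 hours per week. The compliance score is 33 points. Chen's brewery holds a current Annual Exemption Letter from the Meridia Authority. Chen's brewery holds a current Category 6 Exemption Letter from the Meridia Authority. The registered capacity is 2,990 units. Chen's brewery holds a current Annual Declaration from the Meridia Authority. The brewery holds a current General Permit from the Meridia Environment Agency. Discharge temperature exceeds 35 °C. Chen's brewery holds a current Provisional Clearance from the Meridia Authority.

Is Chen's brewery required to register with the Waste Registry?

No — exception (b) applies; Chen's brewery is not required to register with the Waste Registry.

All of (a)'s requirements are met (a current Standing Exemption Letter is held; discharge occurs on no more than two days per week). But applying paragraph (f): (f) operates against (a): a current Category 6 Exemption Letter is held. So (a) is unavailable.
Exception (b) is satisfied on its face — a current Annual Exemption Letter is held; the coverage ratio is 46%, under the 51% limit; the facility's floor area is 5,350 m², under the 5,800 m² limit. As to paragraphs (g)–(n): (g) would limit (b) — a current Provisional Exemption Letter is held — but (h) sets (g) aside: (h) operates against (g): the registered capacity is 2,990 units, below the 3,130 units limit. (i) would limit (h) — discharge temperature exceeds 35 °C — but (j) sets (i) aside: (j) operates against (i): a current General Registration is held. (k) would limit (j) — a current General Notice is held — but (l) sets (k) aside: (l) operates against (k): a current General Waiver is held. (m) would limit (l) — a current Provisional Clearance is held — but (n) sets (m) aside: (n) operates against (m): the brewery is within 200 m of a designated waterway. Exception (b) stands.
All of (c)'s requirements are met (the compliance score is 33 points, less than the 39 points limit; a current General Permit is held). However, paragraphs (o)–(p) must be considered: (o) operates against (c): a current Tier 4 Certificate is held. (p), which would lift (o), is not engaged — the reference index is 706, not under 698. (c) is therefore removed.
Exception (d) requires that the facility's operating hours per week are less than 114; but the facility's operating hours per week are 114, not less than 114, so (d) is unavailable.
Exception (e) does not apply: the facility operates on a continuous process.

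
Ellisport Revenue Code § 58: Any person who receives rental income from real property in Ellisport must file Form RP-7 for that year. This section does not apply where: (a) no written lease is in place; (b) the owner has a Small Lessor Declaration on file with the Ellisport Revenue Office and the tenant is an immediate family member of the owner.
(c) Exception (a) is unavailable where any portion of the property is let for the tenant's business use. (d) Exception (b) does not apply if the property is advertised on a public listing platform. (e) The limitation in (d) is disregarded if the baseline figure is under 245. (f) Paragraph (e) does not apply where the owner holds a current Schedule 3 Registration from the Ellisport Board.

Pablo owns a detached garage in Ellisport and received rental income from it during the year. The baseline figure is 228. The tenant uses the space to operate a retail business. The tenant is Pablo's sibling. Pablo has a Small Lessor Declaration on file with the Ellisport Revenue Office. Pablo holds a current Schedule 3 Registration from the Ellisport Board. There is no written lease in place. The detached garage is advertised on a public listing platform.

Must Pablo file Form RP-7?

Yes — Pablo must file Form RP-7.

All of (a)'s requirements are met (there is no written lease). But: (c) operates against (a): the space is let for business use. So (a) is unavailable.
Exception (b): a Small Lessor Declaration is on file; the tenant is an immediate family member — every condition holds. But: (d) operates against (b): the property is publicly advertised. (e) would limit (d) — the baseline figure is 228, under the 245 limit — but (f) sets (e) aside: (f) operates against (e): a current Schedule 3 Registration is held. So (b) is unavailable.
No exception displaces § 58.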